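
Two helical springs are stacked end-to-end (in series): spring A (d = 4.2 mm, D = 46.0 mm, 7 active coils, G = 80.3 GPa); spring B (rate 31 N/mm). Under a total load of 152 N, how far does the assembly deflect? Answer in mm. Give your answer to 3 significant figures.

38.1 mm

k_A = Gd⁴/(8D³N_a) = (80.3×10³)(4.2⁴)/(8·46.0³·7) = 4.5841 N/mm
Series: 1/k_eq = 1/4.5841 + 1/31 = 0.2504; k_eq = 3.9935 N/mm
δ = F/k_eq = 152/3.9935 = 38.062 mm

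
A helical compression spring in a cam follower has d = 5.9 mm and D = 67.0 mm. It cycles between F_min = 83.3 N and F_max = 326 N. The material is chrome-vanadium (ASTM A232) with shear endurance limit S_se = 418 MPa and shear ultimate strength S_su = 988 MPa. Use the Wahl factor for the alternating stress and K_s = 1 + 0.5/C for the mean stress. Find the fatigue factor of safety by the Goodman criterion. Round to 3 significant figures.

C = D/d = 67.0/5.9 = 11.3559; K_W = (4C−1)/(4C−4)+0.615/C = 1.1266; K_s = 1+0.5/C = 1.0440
F_a = (F_max−F_min)/2 = 121.35 N; F_m = (F_max+F_min)/2 = 204.65 N
τ_a = K_W·8F_aD/(πd³) = 1.1266 × 100.81 = 113.57 MPa
τ_m = K_s·8F_mD/(πd³) = 1.0440 × 170.01 = 177.49 MPa
Goodman: 1/n_f = τ_a/S_se + τ_m/S_su = 113.57/418 + 177.49/988 = 0.27170 + 0.17965 = 0.45135
n_f = 1/0.45135 = 2.216

2.22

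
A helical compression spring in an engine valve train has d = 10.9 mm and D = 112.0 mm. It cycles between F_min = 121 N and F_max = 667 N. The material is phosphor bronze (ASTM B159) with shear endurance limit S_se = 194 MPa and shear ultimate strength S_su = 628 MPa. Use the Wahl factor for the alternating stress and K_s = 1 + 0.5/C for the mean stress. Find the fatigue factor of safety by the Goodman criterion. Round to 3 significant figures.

C = D/d = 112.0/10.9 = 10.2752; K_W = (4C−1)/(4C−4)+0.615/C = 1.1407; K_s = 1+0.5/C = 1.0487
F_a = (F_max−F_min)/2 = 273 N; F_m = (F_max+F_min)/2 = 394 N
τ_a = K_W·8F_aD/(πd³) = 1.1407 × 60.123 = 68.583 MPa
τ_m = K_s·8F_mD/(πd³) = 1.0487 × 86.771 = 90.993 MPa
Goodman: 1/n_f = τ_a/S_se + τ_m/S_su = 68.583/194 + 90.993/628 = 0.35352 + 0.14489 = 0.49842
n_f = 1/0.49842 = 2.006

2.01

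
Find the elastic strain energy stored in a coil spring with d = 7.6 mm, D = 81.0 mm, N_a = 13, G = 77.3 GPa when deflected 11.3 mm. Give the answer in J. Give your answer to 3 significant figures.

0.298 J

k = Gd⁴/(8D³N_a) = (77.3×10³)(7.6⁴)/(8·81.0³·13) = 4.666 N/mm
U = ½kδ² = 0.5 × 4.666 × 11.3² = 297.9 N·mm = 0.2979 J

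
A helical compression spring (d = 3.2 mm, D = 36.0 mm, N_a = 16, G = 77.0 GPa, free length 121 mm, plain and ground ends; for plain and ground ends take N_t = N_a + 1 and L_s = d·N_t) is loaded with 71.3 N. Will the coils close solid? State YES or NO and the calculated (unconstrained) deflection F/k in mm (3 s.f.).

k = Gd⁴/(8D³N_a) = (77.0×10³)(3.2⁴)/(8·36.0³·16) = 1.352 N/mm
N_t = 17; L_s = 3.2·17 = 54.4 mm; δ_solid = L₀ − L_s = 121 − 54.4 = 66.6 mm
δ = F/k = 71.3/1.352 = 52.737 mm
δ < δ_solid → spring does not go solid

NO, δ = 52.7 mm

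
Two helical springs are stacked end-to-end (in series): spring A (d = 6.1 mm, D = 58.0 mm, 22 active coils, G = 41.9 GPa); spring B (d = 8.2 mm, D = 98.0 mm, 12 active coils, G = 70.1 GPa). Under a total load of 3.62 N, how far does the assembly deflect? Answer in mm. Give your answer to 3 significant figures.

k_A = Gd⁴/(8D³N_a) = (41.9×10³)(6.1⁴)/(8·58.0³·22) = 1.6894 N/mm
k_B = Gd⁴/(8D³N_a) = (70.1×10³)(8.2⁴)/(8·98.0³·12) = 3.5077 N/mm
Series: 1/k_eq = 1/1.6894 + 1/3.5077 = 0.87701; k_eq = 1.1402 N/mm
δ = F/k_eq = 3.62/1.1402 = 3.1748 mm

3.17 mm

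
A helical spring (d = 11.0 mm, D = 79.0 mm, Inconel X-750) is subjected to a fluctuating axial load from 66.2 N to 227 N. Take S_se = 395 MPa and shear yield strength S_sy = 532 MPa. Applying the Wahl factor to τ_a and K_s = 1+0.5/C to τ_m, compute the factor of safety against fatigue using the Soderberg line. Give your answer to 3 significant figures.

12.2

C = D/d = 79.0/11.0 = 7.1818; K_W = (4C−1)/(4C−4)+0.615/C = 1.2070; K_s = 1+0.5/C = 1.0696
F_a = (F_max−F_min)/2 = 80.4 N; F_m = (F_max+F_min)/2 = 146.6 N
τ_a = K_W·8F_aD/(πd³) = 1.2070 × 12.152 = 14.667 MPa
τ_m = K_s·8F_mD/(πd³) = 1.0696 × 22.158 = 23.7 MPa
Soderberg: 1/n_f = τ_a/S_se + τ_m/S_sy = 14.667/395 + 23.7/532 = 0.03713 + 0.04455 = 0.081681
n_f = 1/0.081681 = 12.24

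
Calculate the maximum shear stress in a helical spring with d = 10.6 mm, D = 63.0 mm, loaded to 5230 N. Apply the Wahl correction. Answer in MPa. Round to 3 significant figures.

884 MPa

Spring index C = D/d = 63.0/10.6 = 5.9434
K_W = (4C−1)/(4C−4) + 0.615/C = 22.774/19.774 + 0.1035 = 1.2552
τ₀ = 8FD/(πd³) = 8·5230·63.0/(π·10.6³) = 2.63592e+06/3741.7 = 704.47 MPa
τ_max = K·τ₀ = 1.2552 × 704.47 = 884.25 MPa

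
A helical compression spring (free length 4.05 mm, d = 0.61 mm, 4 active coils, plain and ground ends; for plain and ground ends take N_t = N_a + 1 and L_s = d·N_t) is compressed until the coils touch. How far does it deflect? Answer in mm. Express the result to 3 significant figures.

N_t = 5; L_s = 0.61·5 = 3.05 mm
δ_solid = L₀ − L_s = 4.05 − 3.05 = 1 mm

1.00 mm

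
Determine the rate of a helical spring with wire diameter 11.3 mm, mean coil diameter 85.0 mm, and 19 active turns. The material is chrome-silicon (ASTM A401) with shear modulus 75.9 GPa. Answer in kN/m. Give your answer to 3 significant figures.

k = Gd⁴/(8D³N_a) = (75.9×10³ × 11.3⁴) / (8 × 85.0³ × 19)
  = 1.23753e+09 / 9.3347e+07 = 13.257 N/mm

13.3 kN/m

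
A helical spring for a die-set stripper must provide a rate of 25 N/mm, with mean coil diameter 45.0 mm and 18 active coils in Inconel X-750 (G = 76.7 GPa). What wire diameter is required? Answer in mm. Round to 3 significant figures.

d = (8D³N_a·k / G)^(1/4) = (8·45.0³·18·25 / (76.7×10³))^0.25
  = (4277.1)^0.25 = 8.0870 mm

8.09 mm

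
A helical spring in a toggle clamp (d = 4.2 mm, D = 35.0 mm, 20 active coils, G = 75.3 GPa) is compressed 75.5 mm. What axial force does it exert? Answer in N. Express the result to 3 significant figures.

258 N

k = Gd⁴/(8D³N_a) = (75.3×10³)(4.2⁴)/(8·35.0³·20) = 3.4156 N/mm
F = k·δ = 3.4156 × 75.5 = 257.88 N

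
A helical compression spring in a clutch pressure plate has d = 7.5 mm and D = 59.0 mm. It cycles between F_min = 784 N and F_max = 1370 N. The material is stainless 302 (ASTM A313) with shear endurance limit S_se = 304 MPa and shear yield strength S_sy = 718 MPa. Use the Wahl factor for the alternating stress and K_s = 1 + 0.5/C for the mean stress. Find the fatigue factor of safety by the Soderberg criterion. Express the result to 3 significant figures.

C = D/d = 59.0/7.5 = 7.8667; K_W = (4C−1)/(4C−4)+0.615/C = 1.1874; K_s = 1+0.5/C = 1.0636
F_a = (F_max−F_min)/2 = 293 N; F_m = (F_max+F_min)/2 = 1077 N
τ_a = K_W·8F_aD/(πd³) = 1.1874 × 104.35 = 123.9 MPa
τ_m = K_s·8F_mD/(πd³) = 1.0636 × 383.55 = 407.93 MPa
Soderberg: 1/n_f = τ_a/S_se + τ_m/S_sy = 123.9/304 + 407.93/718 = 0.40757 + 0.56815 = 0.97572
n_f = 1/0.97572 = 1.025

1.02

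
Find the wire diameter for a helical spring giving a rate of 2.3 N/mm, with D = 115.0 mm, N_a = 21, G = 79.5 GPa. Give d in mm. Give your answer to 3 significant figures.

9.27 mm

d = (8D³N_a·k / G)^(1/4) = (8·115.0³·21·2.3 / (79.5×10³))^0.25
  = (7392)^0.25 = 9.2724 mm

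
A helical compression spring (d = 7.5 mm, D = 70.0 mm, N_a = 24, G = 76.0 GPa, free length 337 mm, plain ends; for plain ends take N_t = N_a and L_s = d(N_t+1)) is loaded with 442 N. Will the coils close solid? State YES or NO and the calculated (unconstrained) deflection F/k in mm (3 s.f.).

NO, δ = 121 mm

k = Gd⁴/(8D³N_a) = (76.0×10³)(7.5⁴)/(8·70.0³·24) = 3.6514 N/mm
N_t = 24; L_s = 7.5·25 = 187.5 mm; δ_solid = L₀ − L_s = 337 − 187.5 = 149.5 mm
δ = F/k = 442/3.6514 = 121.05 mm
δ < δ_solid → spring does not go solid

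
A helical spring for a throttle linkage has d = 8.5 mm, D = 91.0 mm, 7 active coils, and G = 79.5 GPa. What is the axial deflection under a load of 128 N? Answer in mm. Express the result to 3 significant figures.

13.0 mm

k = Gd⁴/(8D³N_a) = (79.5×10³)(8.5⁴)/(8·91.0³·7) = 9.834 N/mm
δ = F/k = 128 / 9.834 = 13.016 mm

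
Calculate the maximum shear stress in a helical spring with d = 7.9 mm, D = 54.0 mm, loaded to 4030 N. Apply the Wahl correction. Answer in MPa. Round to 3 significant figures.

Spring index C = D/d = 54.0/7.9 = 6.8354
K_W = (4C−1)/(4C−4) + 0.615/C = 26.342/23.342 + 0.0900 = 1.2185
τ₀ = 8FD/(πd³) = 8·4030·54.0/(π·7.9³) = 1.74096e+06/1548.9 = 1124 MPa
τ_max = K·τ₀ = 1.2185 × 1124 = 1369.6 MPa

1370 MPa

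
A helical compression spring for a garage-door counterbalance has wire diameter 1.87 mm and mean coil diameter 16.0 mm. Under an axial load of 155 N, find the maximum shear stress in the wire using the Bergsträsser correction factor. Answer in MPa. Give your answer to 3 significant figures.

1120 MPa

Spring index C = D/d = 16.0/1.87 = 8.5561
K_B = (4C+2)/(4C−3) = 36.225/31.225 = 1.1601
τ₀ = 8FD/(πd³) = 8·155·16.0/(π·1.87³) = 19840/20.544 = 965.76 MPa
τ_max = K·τ₀ = 1.1601 × 965.76 = 1120.4 MPa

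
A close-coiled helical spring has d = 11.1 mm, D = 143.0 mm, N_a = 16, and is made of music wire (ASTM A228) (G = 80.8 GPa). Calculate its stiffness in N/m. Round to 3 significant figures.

k = Gd⁴/(8D³N_a) = (80.8×10³ × 11.1⁴) / (8 × 143.0³ × 16)
  = 1.2266e+09 / 3.74298e+08 = 3.2771 N/mm = 3277.1 N/m

3280 N/m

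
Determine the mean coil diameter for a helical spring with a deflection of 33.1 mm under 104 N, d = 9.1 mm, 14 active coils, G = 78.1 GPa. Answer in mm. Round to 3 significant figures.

115 mm

Required rate k = F/δ = 104/33.1 = 3.142 N/mm
D = (Gd⁴/(8N_a·k))^(1/3) = (78.1×10³·9.1⁴/(8·14·3.142))^(1/3)
  = (1.52192e+06)^(1/3) = 115.0265 mm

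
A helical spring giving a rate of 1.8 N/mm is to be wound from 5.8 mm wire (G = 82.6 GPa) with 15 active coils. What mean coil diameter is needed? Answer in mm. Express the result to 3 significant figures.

D = (Gd⁴/(8N_a·k))^(1/3) = (82.6×10³·5.8⁴/(8·15·1.8))^(1/3)
  = (432751)^(1/3) = 75.6391 mm

75.6 mm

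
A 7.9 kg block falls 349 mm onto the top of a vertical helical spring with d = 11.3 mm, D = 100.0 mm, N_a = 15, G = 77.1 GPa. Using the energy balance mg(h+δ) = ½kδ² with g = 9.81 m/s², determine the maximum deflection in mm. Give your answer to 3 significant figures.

k = Gd⁴/(8D³N_a) = (77.1×10³)(11.3⁴)/(8·100.0³·15) = 10.476 N/mm
W = mg = 7.9 × 9.81 = 77.499 N
½kδ² − Wδ − Wh = 0 → δ = (W + √(W² + 2kWh))/k
δ = (77.499 + √(6006.1 + 566681))/10.476 = (77.499 + 756.76)/10.476 = 79.637 mm

79.6 mm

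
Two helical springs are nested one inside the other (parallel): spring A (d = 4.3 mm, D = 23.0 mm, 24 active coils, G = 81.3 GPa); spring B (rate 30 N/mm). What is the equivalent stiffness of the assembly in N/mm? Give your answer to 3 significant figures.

41.9 N/mm

k_A = Gd⁴/(8D³N_a) = (81.3×10³)(4.3⁴)/(8·23.0³·24) = 11.898 N/mm
Parallel: k_eq = 11.898 + 30 = 41.898 N/mm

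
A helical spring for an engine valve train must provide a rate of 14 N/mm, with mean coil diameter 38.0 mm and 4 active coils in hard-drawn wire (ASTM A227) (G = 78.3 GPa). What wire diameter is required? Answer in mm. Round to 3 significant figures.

4.21 mm

d = (8D³N_a·k / G)^(1/4) = (8·38.0³·4·14 / (78.3×10³))^0.25
  = (313.95)^0.25 = 4.2094 mm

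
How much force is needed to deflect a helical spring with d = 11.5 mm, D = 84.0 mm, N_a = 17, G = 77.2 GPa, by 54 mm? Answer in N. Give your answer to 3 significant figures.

k = Gd⁴/(8D³N_a) = (77.2×10³)(11.5⁴)/(8·84.0³·17) = 16.751 N/mm
F = k·δ = 16.751 × 54 = 904.54 N

905 N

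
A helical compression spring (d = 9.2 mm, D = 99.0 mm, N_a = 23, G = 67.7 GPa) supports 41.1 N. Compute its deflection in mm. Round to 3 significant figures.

k = Gd⁴/(8D³N_a) = (67.7×10³)(9.2⁴)/(8·99.0³·23) = 2.7165 N/mm
δ = F/k = 41.1 / 2.7165 = 15.13 mm

15.1 mm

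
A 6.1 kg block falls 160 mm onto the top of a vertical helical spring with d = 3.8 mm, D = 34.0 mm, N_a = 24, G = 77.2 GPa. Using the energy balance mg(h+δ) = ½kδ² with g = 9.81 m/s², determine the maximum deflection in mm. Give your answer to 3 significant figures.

127 mm

k = Gd⁴/(8D³N_a) = (77.2×10³)(3.8⁴)/(8·34.0³·24) = 2.1331 N/mm
W = mg = 6.1 × 9.81 = 59.841 N
½kδ² − Wδ − Wh = 0 → δ = (W + √(W² + 2kWh))/k
δ = (59.841 + √(3580.9 + 40847.2))/2.1331 = (59.841 + 210.78)/2.1331 = 126.87 mm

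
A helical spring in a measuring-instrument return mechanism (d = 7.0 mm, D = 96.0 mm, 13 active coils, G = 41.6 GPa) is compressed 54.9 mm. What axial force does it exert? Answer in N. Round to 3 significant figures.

59.6 N

k = Gd⁴/(8D³N_a) = (41.6×10³)(7.0⁴)/(8·96.0³·13) = 1.0855 N/mm
F = k·δ = 1.0855 × 54.9 = 59.595 N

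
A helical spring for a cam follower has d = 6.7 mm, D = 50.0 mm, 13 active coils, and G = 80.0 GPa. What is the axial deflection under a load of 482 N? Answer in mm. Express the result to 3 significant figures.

38.9 mm

k = Gd⁴/(8D³N_a) = (80.0×10³)(6.7⁴)/(8·50.0³·13) = 12.401 N/mm
δ = F/k = 482 / 12.401 = 38.869 mm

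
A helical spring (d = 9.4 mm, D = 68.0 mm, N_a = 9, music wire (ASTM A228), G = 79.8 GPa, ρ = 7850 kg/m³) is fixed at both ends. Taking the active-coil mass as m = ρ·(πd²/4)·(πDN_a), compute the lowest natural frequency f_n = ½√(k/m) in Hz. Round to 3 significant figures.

81.0 Hz

k = Gd⁴/(8D³N_a) = (79.8×10³)(9.4⁴)/(8·68.0³·9) = 27.52 N/mm = 27520 N/m
Wire length L = πDN_a = π·68.0·9 = 1922.7 mm
m = ρ·(πd²/4)·L = 7850 × 69.398×10⁻⁶ m² × 1.9227 m = 1.0474 kg
f_n = ½√(k/m) = 0.5·√(27520/1.0474) = 0.5·√(26275) = 81.047 Hz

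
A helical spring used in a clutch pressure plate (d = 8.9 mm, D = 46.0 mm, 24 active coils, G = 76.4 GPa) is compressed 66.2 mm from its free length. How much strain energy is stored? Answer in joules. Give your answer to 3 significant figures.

56.2 J

k = Gd⁴/(8D³N_a) = (76.4×10³)(8.9⁴)/(8·46.0³·24) = 25.649 N/mm
U = ½kδ² = 0.5 × 25.649 × 66.2² = 56204 N·mm = 56.204 J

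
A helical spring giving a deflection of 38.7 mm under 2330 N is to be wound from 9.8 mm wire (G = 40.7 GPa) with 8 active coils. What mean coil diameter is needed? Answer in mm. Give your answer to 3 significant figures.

46.0 mm

Required rate k = F/δ = 2330/38.7 = 60.207 N/mm
D = (Gd⁴/(8N_a·k))^(1/3) = (40.7×10³·9.8⁴/(8·8·60.207))^(1/3)
  = (97425.8)^(1/3) = 46.0141 mm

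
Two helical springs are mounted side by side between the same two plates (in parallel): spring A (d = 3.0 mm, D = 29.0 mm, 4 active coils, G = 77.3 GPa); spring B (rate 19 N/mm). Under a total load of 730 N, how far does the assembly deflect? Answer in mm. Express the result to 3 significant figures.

k_A = Gd⁴/(8D³N_a) = (77.3×10³)(3.0⁴)/(8·29.0³·4) = 8.0227 N/mm
Parallel: k_eq = 8.0227 + 19 = 27.023 N/mm
δ = F/k_eq = 730/27.023 = 27.014 mm

27.0 mm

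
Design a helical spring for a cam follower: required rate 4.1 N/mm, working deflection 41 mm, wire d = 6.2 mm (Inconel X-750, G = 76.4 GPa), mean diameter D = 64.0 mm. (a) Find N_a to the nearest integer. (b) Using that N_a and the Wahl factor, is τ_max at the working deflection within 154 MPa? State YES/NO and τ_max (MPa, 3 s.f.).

N_a = Gd⁴/(8D³k) = (76.4×10³)(6.2⁴)/(8·64.0³·4.1) = 13.13 → N_a = 13
Actual rate k = Gd⁴/(8D³·13) = 4.1408 N/mm
Working load F = kδ = 4.1408·41 = 169.77 N
C = 64.0/6.2 = 10.3226; K_W = (4C−1)/(4C−4)+0.615/C = 1.1400
τ_max = K_W·8FD/(πd³) = 1.1400·116.1 = 132.35 MPa
τ_max ≤ 154 MPa → acceptable

(a) 13 coils; (b) YES, τ_max = 132 MPa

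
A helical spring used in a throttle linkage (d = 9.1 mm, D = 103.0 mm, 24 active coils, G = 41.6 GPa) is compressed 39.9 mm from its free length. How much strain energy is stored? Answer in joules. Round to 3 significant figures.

k = Gd⁴/(8D³N_a) = (41.6×10³)(9.1⁴)/(8·103.0³·24) = 1.3597 N/mm
U = ½kδ² = 0.5 × 1.3597 × 39.9² = 1082.3 N·mm = 1.0823 J

1.08 J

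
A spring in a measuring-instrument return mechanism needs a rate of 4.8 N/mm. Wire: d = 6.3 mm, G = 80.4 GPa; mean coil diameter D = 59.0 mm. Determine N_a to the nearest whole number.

N_a = Gd⁴/(8D³k) = (80.4×10³ × 6.3⁴)/(8 × 59.0³ × 4.8)
    = 1.26654e+08 / 7.88655e+06 = 16.06 → 16 coils

16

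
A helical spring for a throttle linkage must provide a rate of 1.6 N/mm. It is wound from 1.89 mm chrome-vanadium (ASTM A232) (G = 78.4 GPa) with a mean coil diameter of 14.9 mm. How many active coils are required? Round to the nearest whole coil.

24

N_a = Gd⁴/(8D³k) = (78.4×10³ × 1.89⁴)/(8 × 14.9³ × 1.6)
    = 1.00038e+06 / 42341.7 = 23.63 → 24 coils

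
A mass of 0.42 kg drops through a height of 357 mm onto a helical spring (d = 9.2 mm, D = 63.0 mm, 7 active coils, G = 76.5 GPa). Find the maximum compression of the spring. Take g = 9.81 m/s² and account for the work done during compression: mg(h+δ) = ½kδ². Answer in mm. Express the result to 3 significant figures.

8.78 mm

k = Gd⁴/(8D³N_a) = (76.5×10³)(9.2⁴)/(8·63.0³·7) = 39.138 N/mm
W = mg = 0.42 × 9.81 = 4.1202 N
½kδ² − Wδ − Wh = 0 → δ = (W + √(W² + 2kWh))/k
δ = (4.1202 + √(16.976 + 115138))/39.138 = (4.1202 + 339.35)/39.138 = 8.7757 mm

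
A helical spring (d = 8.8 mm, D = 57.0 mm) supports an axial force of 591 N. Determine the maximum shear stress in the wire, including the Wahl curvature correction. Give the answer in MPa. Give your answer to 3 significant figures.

Spring index C = D/d = 57.0/8.8 = 6.4773
K_W = (4C−1)/(4C−4) + 0.615/C = 24.909/21.909 + 0.0949 = 1.2319
τ₀ = 8FD/(πd³) = 8·591·57.0/(π·8.8³) = 269496/2140.9 = 125.88 MPa
τ_max = K·τ₀ = 1.2319 × 125.88 = 155.07 MPa

155 MPa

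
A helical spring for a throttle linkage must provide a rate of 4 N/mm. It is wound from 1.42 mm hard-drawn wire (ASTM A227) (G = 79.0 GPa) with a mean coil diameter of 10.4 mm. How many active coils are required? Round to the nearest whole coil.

9

N_a = Gd⁴/(8D³k) = (79.0×10³ × 1.42⁴)/(8 × 10.4³ × 4)
    = 321204 / 35995.6 = 8.923 → 9 coils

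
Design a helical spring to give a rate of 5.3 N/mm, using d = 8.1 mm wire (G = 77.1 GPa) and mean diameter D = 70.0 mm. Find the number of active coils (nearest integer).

N_a = Gd⁴/(8D³k) = (77.1×10³ × 8.1⁴)/(8 × 70.0³ × 5.3)
    = 3.3189e+08 / 1.45432e+07 = 22.82 → 23 coils

23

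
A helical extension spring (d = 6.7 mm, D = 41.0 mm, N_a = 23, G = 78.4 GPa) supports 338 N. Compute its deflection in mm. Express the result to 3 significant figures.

k = Gd⁴/(8D³N_a) = (78.4×10³)(6.7⁴)/(8·41.0³·23) = 12.458 N/mm
δ = F/k = 338 / 12.458 = 27.131 mm

27.1 mm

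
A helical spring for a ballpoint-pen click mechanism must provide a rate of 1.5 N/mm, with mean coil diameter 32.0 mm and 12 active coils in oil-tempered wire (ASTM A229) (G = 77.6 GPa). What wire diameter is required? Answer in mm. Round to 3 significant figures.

d = (8D³N_a·k / G)^(1/4) = (8·32.0³·12·1.5 / (77.6×10³))^0.25
  = (60.807)^0.25 = 2.7925 mm

2.79 mm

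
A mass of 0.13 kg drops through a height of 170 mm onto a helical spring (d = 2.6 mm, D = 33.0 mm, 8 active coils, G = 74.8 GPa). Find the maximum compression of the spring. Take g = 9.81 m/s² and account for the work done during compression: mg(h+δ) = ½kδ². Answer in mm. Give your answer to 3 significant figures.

18.0 mm

k = Gd⁴/(8D³N_a) = (74.8×10³)(2.6⁴)/(8·33.0³·8) = 1.4862 N/mm
W = mg = 0.13 × 9.81 = 1.2753 N
½kδ² − Wδ − Wh = 0 → δ = (W + √(W² + 2kWh))/k
δ = (1.2753 + √(1.6264 + 644.413))/1.4862 = (1.2753 + 25.417)/1.4862 = 17.96 mm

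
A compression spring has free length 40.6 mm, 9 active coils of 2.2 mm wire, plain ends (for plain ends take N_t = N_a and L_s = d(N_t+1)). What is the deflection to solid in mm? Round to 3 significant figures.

18.6 mm

N_t = 9; L_s = 2.2·10 = 22 mm
δ_solid = L₀ − L_s = 40.6 − 22 = 18.6 mm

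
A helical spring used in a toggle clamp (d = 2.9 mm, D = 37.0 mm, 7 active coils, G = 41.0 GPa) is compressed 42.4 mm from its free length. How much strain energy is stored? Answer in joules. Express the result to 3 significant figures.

0.919 J

k = Gd⁴/(8D³N_a) = (41.0×10³)(2.9⁴)/(8·37.0³·7) = 1.0223 N/mm
U = ½kδ² = 0.5 × 1.0223 × 42.4² = 918.93 N·mm = 0.91893 J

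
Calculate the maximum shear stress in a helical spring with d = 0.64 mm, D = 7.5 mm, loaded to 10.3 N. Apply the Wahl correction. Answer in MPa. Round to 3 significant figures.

Spring index C = D/d = 7.5/0.64 = 11.7188
K_W = (4C−1)/(4C−4) + 0.615/C = 45.875/42.875 + 0.0525 = 1.1225
τ₀ = 8FD/(πd³) = 8·10.3·7.5/(π·0.64³) = 618/0.82355 = 750.41 MPa
τ_max = K·τ₀ = 1.1225 × 750.41 = 842.3 MPa

842 MPa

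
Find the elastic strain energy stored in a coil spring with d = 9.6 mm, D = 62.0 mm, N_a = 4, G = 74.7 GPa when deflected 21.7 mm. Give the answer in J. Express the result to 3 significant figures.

19.6 J

k = Gd⁴/(8D³N_a) = (74.7×10³)(9.6⁴)/(8·62.0³·4) = 83.192 N/mm
U = ½kδ² = 0.5 × 83.192 × 21.7² = 19587 N·mm = 19.587 J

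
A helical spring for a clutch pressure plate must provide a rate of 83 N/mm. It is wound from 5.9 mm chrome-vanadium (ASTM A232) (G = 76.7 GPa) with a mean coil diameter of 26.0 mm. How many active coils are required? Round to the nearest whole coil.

N_a = Gd⁴/(8D³k) = (76.7×10³ × 5.9⁴)/(8 × 26.0³ × 83)
    = 9.29402e+07 / 1.16705e+07 = 7.964 → 8 coils

8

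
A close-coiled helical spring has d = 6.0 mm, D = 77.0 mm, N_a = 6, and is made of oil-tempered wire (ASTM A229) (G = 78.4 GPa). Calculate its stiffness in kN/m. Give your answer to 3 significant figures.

k = Gd⁴/(8D³N_a) = (78.4×10³ × 6.0⁴) / (8 × 77.0³ × 6)
  = 1.01606e+08 / 2.19136e+07 = 4.6367 N/mm

4.64 kN/m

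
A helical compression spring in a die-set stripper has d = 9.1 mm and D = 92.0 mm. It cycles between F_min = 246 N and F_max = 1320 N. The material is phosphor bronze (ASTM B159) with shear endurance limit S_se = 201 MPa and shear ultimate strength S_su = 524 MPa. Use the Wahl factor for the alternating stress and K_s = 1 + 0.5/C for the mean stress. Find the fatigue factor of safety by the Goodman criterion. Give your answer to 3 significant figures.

C = D/d = 92.0/9.1 = 10.1099; K_W = (4C−1)/(4C−4)+0.615/C = 1.1432; K_s = 1+0.5/C = 1.0495
F_a = (F_max−F_min)/2 = 537 N; F_m = (F_max+F_min)/2 = 783 N
τ_a = K_W·8F_aD/(πd³) = 1.1432 × 166.95 = 190.85 MPa
τ_m = K_s·8F_mD/(πd³) = 1.0495 × 243.43 = 255.46 MPa
Goodman: 1/n_f = τ_a/S_se + τ_m/S_su = 190.85/201 + 255.46/524 = 0.94949 + 0.48753 = 1.437
n_f = 1/1.437 = 0.6959

0.696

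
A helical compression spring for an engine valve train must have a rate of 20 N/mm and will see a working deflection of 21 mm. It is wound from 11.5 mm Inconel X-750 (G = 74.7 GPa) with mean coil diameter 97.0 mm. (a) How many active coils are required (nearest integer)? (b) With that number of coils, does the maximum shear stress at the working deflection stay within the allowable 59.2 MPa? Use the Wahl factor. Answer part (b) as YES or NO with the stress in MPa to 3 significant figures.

(a) 9 coils; (b) NO, τ_max = 79.6 MPa

N_a = Gd⁴/(8D³k) = (74.7×10³)(11.5⁴)/(8·97.0³·20) = 8.947 → N_a = 9
Actual rate k = Gd⁴/(8D³·9) = 19.882 N/mm
Working load F = kδ = 19.882·21 = 417.53 N
C = 97.0/11.5 = 8.4348; K_W = (4C−1)/(4C−4)+0.615/C = 1.1738
τ_max = K_W·8FD/(πd³) = 1.1738·67.811 = 79.596 MPa
τ_max > 59.2 MPa → exceeds allowable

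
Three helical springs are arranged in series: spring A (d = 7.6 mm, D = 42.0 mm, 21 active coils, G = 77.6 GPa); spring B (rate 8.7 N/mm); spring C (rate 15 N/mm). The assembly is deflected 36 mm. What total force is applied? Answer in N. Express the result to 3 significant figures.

k_A = Gd⁴/(8D³N_a) = (77.6×10³)(7.6⁴)/(8·42.0³·21) = 20.8 N/mm
Series: 1/k_eq = 1/20.8 + 1/8.7 + 1/15 = 0.22969; k_eq = 4.3538 N/mm
F = k_eq·δ = 4.3538·36 = 156.74 N

157 N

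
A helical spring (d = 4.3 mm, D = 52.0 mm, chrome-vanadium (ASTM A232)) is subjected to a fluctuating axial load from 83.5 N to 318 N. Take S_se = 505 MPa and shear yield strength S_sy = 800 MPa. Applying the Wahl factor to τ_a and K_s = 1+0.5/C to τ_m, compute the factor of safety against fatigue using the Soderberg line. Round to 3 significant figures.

C = D/d = 52.0/4.3 = 12.0930; K_W = (4C−1)/(4C−4)+0.615/C = 1.1185; K_s = 1+0.5/C = 1.0413
F_a = (F_max−F_min)/2 = 117.25 N; F_m = (F_max+F_min)/2 = 200.75 N
τ_a = K_W·8F_aD/(πd³) = 1.1185 × 195.28 = 218.41 MPa
τ_m = K_s·8F_mD/(πd³) = 1.0413 × 334.34 = 348.17 MPa
Soderberg: 1/n_f = τ_a/S_se + τ_m/S_sy = 218.41/505 + 348.17/800 = 0.43250 + 0.43521 = 0.86771
n_f = 1/0.86771 = 1.152

1.15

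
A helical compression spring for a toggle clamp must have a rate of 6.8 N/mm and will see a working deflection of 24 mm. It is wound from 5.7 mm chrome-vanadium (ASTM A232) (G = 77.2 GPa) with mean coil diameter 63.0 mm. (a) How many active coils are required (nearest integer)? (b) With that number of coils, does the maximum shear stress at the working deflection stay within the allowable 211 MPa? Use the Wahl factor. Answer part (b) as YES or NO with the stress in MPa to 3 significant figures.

(a) 6 coils; (b) YES, τ_max = 160 MPa

N_a = Gd⁴/(8D³k) = (77.2×10³)(5.7⁴)/(8·63.0³·6.8) = 5.991 → N_a = 6
Actual rate k = Gd⁴/(8D³·6) = 6.7898 N/mm
Working load F = kδ = 6.7898·24 = 162.95 N
C = 63.0/5.7 = 11.0526; K_W = (4C−1)/(4C−4)+0.615/C = 1.1303
τ_max = K_W·8FD/(πd³) = 1.1303·141.16 = 159.55 MPa
τ_max ≤ 211 MPa → acceptable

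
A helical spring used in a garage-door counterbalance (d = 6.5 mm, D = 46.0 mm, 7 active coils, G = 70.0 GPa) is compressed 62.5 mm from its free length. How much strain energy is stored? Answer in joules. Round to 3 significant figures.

44.8 J

k = Gd⁴/(8D³N_a) = (70.0×10³)(6.5⁴)/(8·46.0³·7) = 22.924 N/mm
U = ½kδ² = 0.5 × 22.924 × 62.5² = 44773 N·mm = 44.773 J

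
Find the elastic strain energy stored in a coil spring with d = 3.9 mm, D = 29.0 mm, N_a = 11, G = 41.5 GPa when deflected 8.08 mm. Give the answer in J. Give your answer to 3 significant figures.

k = Gd⁴/(8D³N_a) = (41.5×10³)(3.9⁴)/(8·29.0³·11) = 4.4733 N/mm
U = ½kδ² = 0.5 × 4.4733 × 8.08² = 146.02 N·mm = 0.14602 J

0.146 J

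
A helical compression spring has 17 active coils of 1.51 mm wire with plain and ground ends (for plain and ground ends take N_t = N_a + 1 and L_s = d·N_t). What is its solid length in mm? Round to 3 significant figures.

plain and ground ends: N_t = N_a + 1 = 17 + 1 = 18
L_s = d·N_t = 1.51 × 18 = 27.18 mm

27.2 mm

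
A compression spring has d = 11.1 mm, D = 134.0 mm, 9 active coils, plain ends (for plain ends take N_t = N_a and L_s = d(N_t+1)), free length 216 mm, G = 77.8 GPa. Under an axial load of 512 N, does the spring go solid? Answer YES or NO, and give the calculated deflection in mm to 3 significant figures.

NO, δ = 75.1 mm

k = Gd⁴/(8D³N_a) = (77.8×10³)(11.1⁴)/(8·134.0³·9) = 6.8175 N/mm
N_t = 9; L_s = 11.1·10 = 111 mm; δ_solid = L₀ − L_s = 216 − 111 = 105 mm
δ = F/k = 512/6.8175 = 75.101 mm
δ < δ_solid → spring does not go solid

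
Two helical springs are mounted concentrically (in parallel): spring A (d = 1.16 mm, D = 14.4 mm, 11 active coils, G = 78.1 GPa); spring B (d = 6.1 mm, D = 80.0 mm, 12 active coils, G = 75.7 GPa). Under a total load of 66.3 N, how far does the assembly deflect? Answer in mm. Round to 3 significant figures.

24.8 mm

k_A = Gd⁴/(8D³N_a) = (78.1×10³)(1.16⁴)/(8·14.4³·11) = 0.53816 N/mm
k_B = Gd⁴/(8D³N_a) = (75.7×10³)(6.1⁴)/(8·80.0³·12) = 2.1324 N/mm
Parallel: k_eq = 0.53816 + 2.1324 = 2.6706 N/mm
δ = F/k_eq = 66.3/2.6706 = 24.826 mm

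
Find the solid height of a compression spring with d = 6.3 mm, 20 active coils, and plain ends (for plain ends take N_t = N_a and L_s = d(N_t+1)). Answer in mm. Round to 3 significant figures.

plain ends: N_t = N_a = 20
L_s = d·(N_t+1) = 6.3 × 21 = 132.3 mm

132 mm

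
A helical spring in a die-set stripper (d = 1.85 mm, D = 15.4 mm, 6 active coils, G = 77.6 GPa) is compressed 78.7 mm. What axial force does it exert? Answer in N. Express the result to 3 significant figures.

408 N

k = Gd⁴/(8D³N_a) = (77.6×10³)(1.85⁴)/(8·15.4³·6) = 5.185 N/mm
F = k·δ = 5.185 × 78.7 = 408.06 N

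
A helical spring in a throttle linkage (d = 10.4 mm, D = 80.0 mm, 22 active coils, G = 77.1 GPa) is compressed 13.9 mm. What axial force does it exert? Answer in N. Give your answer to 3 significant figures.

k = Gd⁴/(8D³N_a) = (77.1×10³)(10.4⁴)/(8·80.0³·22) = 10.009 N/mm
F = k·δ = 10.009 × 13.9 = 139.13 N

139 N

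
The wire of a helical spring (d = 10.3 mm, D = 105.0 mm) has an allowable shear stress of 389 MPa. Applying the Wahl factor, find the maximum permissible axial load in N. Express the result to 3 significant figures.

C = D/d = 105.0/10.3 = 10.1942
K_W = (4C−1)/(4C−4) + 0.615/C = 39.777/36.777 + 0.0603 = 1.1419
τ_max = K·8FD/(πd³) → F_max = τ_allow·πd³/(8DK)
F_max = 389·π·10.3³/(8·105.0·1.1419) = 1.3354e+06/959.2 = 1392.2 N

1390 N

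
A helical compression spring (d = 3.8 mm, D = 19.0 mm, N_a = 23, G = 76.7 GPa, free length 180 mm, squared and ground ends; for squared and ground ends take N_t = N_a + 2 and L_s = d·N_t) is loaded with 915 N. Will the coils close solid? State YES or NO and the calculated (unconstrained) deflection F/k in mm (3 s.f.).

NO, δ = 72.2 mm

k = Gd⁴/(8D³N_a) = (76.7×10³)(3.8⁴)/(8·19.0³·23) = 12.672 N/mm
N_t = 25; L_s = 3.8·25 = 95 mm; δ_solid = L₀ − L_s = 180 − 95 = 85 mm
δ = F/k = 915/12.672 = 72.205 mm
δ < δ_solid → spring does not go solid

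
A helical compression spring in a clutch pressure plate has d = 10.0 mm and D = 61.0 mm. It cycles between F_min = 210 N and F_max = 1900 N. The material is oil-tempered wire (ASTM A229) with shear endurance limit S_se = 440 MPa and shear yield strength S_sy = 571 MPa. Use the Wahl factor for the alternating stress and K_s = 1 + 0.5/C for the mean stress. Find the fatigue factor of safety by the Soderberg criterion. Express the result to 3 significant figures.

1.46

C = D/d = 61.0/10.0 = 6.1000; K_W = (4C−1)/(4C−4)+0.615/C = 1.2479; K_s = 1+0.5/C = 1.0820
F_a = (F_max−F_min)/2 = 845 N; F_m = (F_max+F_min)/2 = 1055 N
τ_a = K_W·8F_aD/(πd³) = 1.2479 × 131.26 = 163.79 MPa
τ_m = K_s·8F_mD/(πd³) = 1.0820 × 163.88 = 177.31 MPa
Soderberg: 1/n_f = τ_a/S_se + τ_m/S_sy = 163.79/440 + 177.31/571 = 0.37226 + 0.31053 = 0.68279
n_f = 1/0.68279 = 1.465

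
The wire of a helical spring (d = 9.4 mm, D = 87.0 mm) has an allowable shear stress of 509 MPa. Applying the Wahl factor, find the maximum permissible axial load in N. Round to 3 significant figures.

1650 N

C = D/d = 87.0/9.4 = 9.2553
K_W = (4C−1)/(4C−4) + 0.615/C = 36.021/33.021 + 0.0664 = 1.1573
τ_max = K·8FD/(πd³) → F_max = τ_allow·πd³/(8DK)
F_max = 509·π·9.4³/(8·87.0·1.1573) = 1.3282e+06/805.48 = 1648.9 N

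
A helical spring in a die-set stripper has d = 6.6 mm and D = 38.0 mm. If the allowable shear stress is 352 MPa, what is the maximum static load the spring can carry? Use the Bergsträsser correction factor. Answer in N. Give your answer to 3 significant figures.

C = D/d = 38.0/6.6 = 5.7576
K_B = (4C+2)/(4C−3) = 25.030/20.030 = 1.2496
τ_max = K·8FD/(πd³) → F_max = τ_allow·πd³/(8DK)
F_max = 352·π·6.6³/(8·38.0·1.2496) = 3.1792e+05/379.89 = 836.9 N

837 N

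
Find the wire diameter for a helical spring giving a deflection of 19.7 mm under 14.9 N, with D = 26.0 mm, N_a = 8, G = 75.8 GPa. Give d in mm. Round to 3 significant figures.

Required rate k = F/δ = 14.9/19.7 = 0.75635 N/mm
d = (8D³N_a·k / G)^(1/4) = (8·26.0³·8·0.75635 / (75.8×10³))^0.25
  = (11.224)^0.25 = 1.8304 mm

1.83 mm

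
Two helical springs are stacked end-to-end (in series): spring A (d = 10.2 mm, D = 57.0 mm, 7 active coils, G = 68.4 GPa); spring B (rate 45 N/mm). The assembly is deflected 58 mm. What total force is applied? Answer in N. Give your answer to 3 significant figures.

1600 N

k_A = Gd⁴/(8D³N_a) = (68.4×10³)(10.2⁴)/(8·57.0³·7) = 71.391 N/mm
Series: 1/k_eq = 1/71.391 + 1/45 = 0.03623; k_eq = 27.602 N/mm
F = k_eq·δ = 27.602·58 = 1600.9 N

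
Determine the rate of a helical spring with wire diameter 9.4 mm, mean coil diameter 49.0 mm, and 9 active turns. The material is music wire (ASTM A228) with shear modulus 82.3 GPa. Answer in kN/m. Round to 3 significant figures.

75.9 kN/m

k = Gd⁴/(8D³N_a) = (82.3×10³ × 9.4⁴) / (8 × 49.0³ × 9)
  = 6.42556e+08 / 8.47073e+06 = 75.856 N/mm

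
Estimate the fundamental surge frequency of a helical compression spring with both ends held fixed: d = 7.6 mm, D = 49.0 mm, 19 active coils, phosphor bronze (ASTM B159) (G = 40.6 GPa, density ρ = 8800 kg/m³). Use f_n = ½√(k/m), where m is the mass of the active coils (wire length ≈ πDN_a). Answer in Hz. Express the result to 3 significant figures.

40.3 Hz

k = Gd⁴/(8D³N_a) = (40.6×10³)(7.6⁴)/(8·49.0³·19) = 7.5744 N/mm = 7574.4 N/m
Wire length L = πDN_a = π·49.0·19 = 2924.8 mm
m = ρ·(πd²/4)·L = 8800 × 45.365×10⁻⁶ m² × 2.9248 m = 1.1676 kg
f_n = ½√(k/m) = 0.5·√(7574.4/1.1676) = 0.5·√(6487.1) = 40.271 Hz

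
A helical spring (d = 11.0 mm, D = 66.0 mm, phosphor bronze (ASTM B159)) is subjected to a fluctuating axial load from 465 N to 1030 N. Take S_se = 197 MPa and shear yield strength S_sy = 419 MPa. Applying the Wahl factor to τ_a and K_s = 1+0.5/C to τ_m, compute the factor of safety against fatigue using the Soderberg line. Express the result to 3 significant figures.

2.12

C = D/d = 66.0/11.0 = 6.0000; K_W = (4C−1)/(4C−4)+0.615/C = 1.2525; K_s = 1+0.5/C = 1.0833
F_a = (F_max−F_min)/2 = 282.5 N; F_m = (F_max+F_min)/2 = 747.5 N
τ_a = K_W·8F_aD/(πd³) = 1.2525 × 35.672 = 44.679 MPa
τ_m = K_s·8F_mD/(πd³) = 1.0833 × 94.388 = 102.25 MPa
Soderberg: 1/n_f = τ_a/S_se + τ_m/S_sy = 44.679/197 + 102.25/419 = 0.22680 + 0.24404 = 0.47084
n_f = 1/0.47084 = 2.124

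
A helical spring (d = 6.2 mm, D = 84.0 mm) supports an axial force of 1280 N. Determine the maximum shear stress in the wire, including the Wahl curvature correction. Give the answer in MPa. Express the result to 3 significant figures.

Spring index C = D/d = 84.0/6.2 = 13.5484
K_W = (4C−1)/(4C−4) + 0.615/C = 53.194/50.194 + 0.0454 = 1.1052
τ₀ = 8FD/(πd³) = 8·1280·84.0/(π·6.2³) = 860160/748.73 = 1148.8 MPa
τ_max = K·τ₀ = 1.1052 × 1148.8 = 1269.6 MPa

1270 MPa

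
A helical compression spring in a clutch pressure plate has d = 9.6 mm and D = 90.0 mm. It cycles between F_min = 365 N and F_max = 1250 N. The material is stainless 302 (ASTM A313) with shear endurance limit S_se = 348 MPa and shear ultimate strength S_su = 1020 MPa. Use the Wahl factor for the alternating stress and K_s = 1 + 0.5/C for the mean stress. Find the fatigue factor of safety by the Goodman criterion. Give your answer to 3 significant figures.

C = D/d = 90.0/9.6 = 9.3750; K_W = (4C−1)/(4C−4)+0.615/C = 1.1552; K_s = 1+0.5/C = 1.0533
F_a = (F_max−F_min)/2 = 442.5 N; F_m = (F_max+F_min)/2 = 807.5 N
τ_a = K_W·8F_aD/(πd³) = 1.1552 × 114.63 = 132.41 MPa
τ_m = K_s·8F_mD/(πd³) = 1.0533 × 209.18 = 220.33 MPa
Goodman: 1/n_f = τ_a/S_se + τ_m/S_su = 132.41/348 + 220.33/1020 = 0.38049 + 0.21601 = 0.5965
n_f = 1/0.5965 = 1.676

1.68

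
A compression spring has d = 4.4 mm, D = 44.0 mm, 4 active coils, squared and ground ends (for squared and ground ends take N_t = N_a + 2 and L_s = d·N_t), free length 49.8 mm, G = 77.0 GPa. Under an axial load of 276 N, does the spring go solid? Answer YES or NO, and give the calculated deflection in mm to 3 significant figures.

YES, δ = 26.1 mm

k = Gd⁴/(8D³N_a) = (77.0×10³)(4.4⁴)/(8·44.0³·4) = 10.588 N/mm
N_t = 6; L_s = 4.4·6 = 26.4 mm; δ_solid = L₀ − L_s = 49.8 − 26.4 = 23.4 mm
δ = F/k = 276/10.588 = 26.068 mm
δ ≥ δ_solid → spring goes solid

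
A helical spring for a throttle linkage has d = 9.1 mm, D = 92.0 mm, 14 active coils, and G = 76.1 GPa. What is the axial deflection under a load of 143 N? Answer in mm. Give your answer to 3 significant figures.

23.9 mm

k = Gd⁴/(8D³N_a) = (76.1×10³)(9.1⁴)/(8·92.0³·14) = 5.9837 N/mm
δ = F/k = 143 / 5.9837 = 23.898 mm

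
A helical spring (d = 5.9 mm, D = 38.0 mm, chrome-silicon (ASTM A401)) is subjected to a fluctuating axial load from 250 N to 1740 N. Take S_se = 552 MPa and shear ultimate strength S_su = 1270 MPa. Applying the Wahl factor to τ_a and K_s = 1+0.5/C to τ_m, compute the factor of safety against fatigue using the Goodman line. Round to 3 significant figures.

C = D/d = 38.0/5.9 = 6.4407; K_W = (4C−1)/(4C−4)+0.615/C = 1.2333; K_s = 1+0.5/C = 1.0776
F_a = (F_max−F_min)/2 = 745 N; F_m = (F_max+F_min)/2 = 995 N
τ_a = K_W·8F_aD/(πd³) = 1.2333 × 351.01 = 432.92 MPa
τ_m = K_s·8F_mD/(πd³) = 1.0776 × 468.8 = 505.2 MPa
Goodman: 1/n_f = τ_a/S_se + τ_m/S_su = 432.92/552 + 505.2/1270 = 0.78427 + 0.39779 = 1.1821
n_f = 1/1.1821 = 0.846

0.846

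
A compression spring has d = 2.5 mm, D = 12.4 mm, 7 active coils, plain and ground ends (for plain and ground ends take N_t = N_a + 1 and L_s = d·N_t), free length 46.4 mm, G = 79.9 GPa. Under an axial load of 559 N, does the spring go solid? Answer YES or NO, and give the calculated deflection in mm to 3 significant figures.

NO, δ = 19.1 mm

k = Gd⁴/(8D³N_a) = (79.9×10³)(2.5⁴)/(8·12.4³·7) = 29.232 N/mm
N_t = 8; L_s = 2.5·8 = 20 mm; δ_solid = L₀ − L_s = 46.4 − 20 = 26.4 mm
δ = F/k = 559/29.232 = 19.123 mm
δ < δ_solid → spring does not go solid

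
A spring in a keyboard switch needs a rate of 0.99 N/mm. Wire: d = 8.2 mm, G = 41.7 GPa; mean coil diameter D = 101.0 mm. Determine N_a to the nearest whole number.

23

N_a = Gd⁴/(8D³k) = (41.7×10³ × 8.2⁴)/(8 × 101.0³ × 0.99)
    = 1.88535e+08 / 8.15998e+06 = 23.1 → 23 coils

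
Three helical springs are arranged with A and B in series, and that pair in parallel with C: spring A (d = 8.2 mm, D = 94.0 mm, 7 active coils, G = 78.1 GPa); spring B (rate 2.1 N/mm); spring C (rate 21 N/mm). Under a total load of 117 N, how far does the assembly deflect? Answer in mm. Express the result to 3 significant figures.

k_A = Gd⁴/(8D³N_a) = (78.1×10³)(8.2⁴)/(8·94.0³·7) = 7.5916 N/mm
Springs A,B series: k_AB = 1/(1/7.5916+1/2.1) = 1.645 N/mm; parallel with C: k_eq = 1.645+21 = 22.645 N/mm
δ = F/k_eq = 117/22.645 = 5.1667 mm

5.17 mm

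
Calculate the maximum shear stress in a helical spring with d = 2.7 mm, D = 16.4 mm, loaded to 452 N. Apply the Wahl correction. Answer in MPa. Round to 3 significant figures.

Spring index C = D/d = 16.4/2.7 = 6.0741
K_W = (4C−1)/(4C−4) + 0.615/C = 23.296/20.296 + 0.1013 = 1.2491
τ₀ = 8FD/(πd³) = 8·452·16.4/(π·2.7³) = 59302.4/61.836 = 959.03 MPa
τ_max = K·τ₀ = 1.2491 × 959.03 = 1197.9 MPa

1200 MPa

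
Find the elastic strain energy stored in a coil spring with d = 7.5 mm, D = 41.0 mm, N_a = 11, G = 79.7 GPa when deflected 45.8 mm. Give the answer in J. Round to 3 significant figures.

43.6 J

k = Gd⁴/(8D³N_a) = (79.7×10³)(7.5⁴)/(8·41.0³·11) = 41.579 N/mm
U = ½kδ² = 0.5 × 41.579 × 45.8² = 43608 N·mm = 43.608 J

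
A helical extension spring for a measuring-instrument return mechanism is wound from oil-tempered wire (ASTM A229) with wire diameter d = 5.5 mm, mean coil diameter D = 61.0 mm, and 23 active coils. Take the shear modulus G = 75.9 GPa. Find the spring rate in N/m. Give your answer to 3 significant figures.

k = Gd⁴/(8D³N_a) = (75.9×10³ × 5.5⁴) / (8 × 61.0³ × 23)
  = 6.94532e+07 / 4.17645e+07 = 1.663 N/mm = 1663 N/m

1660 N/m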